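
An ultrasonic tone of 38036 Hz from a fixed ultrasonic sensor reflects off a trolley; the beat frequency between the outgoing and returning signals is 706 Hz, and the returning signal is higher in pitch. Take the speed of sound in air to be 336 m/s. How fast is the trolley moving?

3.1 m/s

Double Doppler shift off a moving reflector: f₂ = f₀ · (v + u)/(v − u) (u > 0 toward emitter).
Returning signal is higher, so f₂ = f₀ + Δf = 38036 + 706 = 38742 Hz.
Rearranging, u = v · (f₂ − f₀)/(f₂ + f₀) = 336 × 706/76778 ≈ 3.1 m/s.
So the trolley is moving at 3.1 m/s toward the emitter.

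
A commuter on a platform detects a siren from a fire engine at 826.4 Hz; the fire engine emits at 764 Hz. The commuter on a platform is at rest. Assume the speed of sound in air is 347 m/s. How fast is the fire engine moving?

26 m/s

f' > f, so the fire engine is approaching.
f' = f · v/(v − v_s) ⇒ v_s = v · |1 − f/f'|.
v_s = 347 × |1 − 764/826.4| = 347 × 0.07551 ≈ 26 m/s.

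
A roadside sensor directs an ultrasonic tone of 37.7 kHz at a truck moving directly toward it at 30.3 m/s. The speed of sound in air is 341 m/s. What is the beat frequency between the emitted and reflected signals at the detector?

7353 Hz

The truck first receives the wave as a moving observer: f₁ = f₀ · (v + u)/v = 37.7 × (341 + 30.3)/341 ≈ 41.05 kHz.
The reflection then acts as a moving source: f₂ = f₁ · v/(v − u) ≈ 45.05 kHz.
Equivalently f₂ = f₀ · (v + u)/(v − u).
Beat frequency (with f₀ = 37700 Hz): |f₂ − f₀| = 2u·f₀/(v − u) = 2 × 30.3 × 37700/310.7 ≈ 7353 Hz.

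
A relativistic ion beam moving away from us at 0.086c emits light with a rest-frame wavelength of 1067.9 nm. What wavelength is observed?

1164.1 nm

Relativistic Doppler for wavelength: λ' = λ₀ · √((1 + β)/(1 − β)).
λ' = 1067.9 × √(1.0860/0.9140) = 1067.9 × 1.09004 ≈ 1164.1 nm.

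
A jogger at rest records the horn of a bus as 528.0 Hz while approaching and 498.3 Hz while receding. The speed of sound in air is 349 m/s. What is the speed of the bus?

f₁/f₂ = (v + v_s)/(v − v_s), so v_s = v · (f₁ − f₂)/(f₁ + f₂).
v_s = 349 × (528.0 − 498.3)/(528.0 + 498.3) = 349 × 29.7/1026.3 ≈ 10.1 m/s.

10.1 m/s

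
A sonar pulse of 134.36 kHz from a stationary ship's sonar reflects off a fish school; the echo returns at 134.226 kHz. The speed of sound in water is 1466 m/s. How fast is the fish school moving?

0.73 m/s

Double Doppler shift off a moving reflector: f₂ = f₀ · (v + u)/(v − u) (u > 0 toward emitter).
Rearranging, u = v · (f₂ − f₀)/(f₂ + f₀) = 1466 × -0.134/268.586 ≈ -0.73 m/s.
So the fish school is moving at 0.73 m/s away from the emitter.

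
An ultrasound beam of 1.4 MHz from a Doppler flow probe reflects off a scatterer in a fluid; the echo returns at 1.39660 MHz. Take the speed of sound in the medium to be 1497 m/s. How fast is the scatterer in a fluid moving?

Double Doppler shift off a moving reflector: f₂ = f₀ · (v + u)/(v − u) (u > 0 toward emitter).
Rearranging, u = v · (f₂ − f₀)/(f₂ + f₀) = 1497 × -0.00340/2.79660 ≈ -1.82 m/s.
So the scatterer in a fluid is moving at 1.82 m/s away from the emitter.

1.82 m/s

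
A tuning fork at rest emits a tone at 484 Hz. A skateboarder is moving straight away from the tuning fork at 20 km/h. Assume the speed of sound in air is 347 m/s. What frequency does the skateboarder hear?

20 km/h = 5.556 m/s.
Only the observer moves, away from the source, so f' = f · (v − v_o)/v.
f' = 484 × (347 − 5.556)/347 = 484 × 341.44/347 ≈ 476 Hz.

476 Hz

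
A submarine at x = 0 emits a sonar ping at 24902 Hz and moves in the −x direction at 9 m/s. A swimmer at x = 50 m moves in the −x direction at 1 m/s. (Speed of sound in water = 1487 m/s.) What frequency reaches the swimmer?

The observer lies on the +x side, so the source is heading away from the observer and the observer is heading toward the source.
With source receding and observer approaching, f' = f · (v + v_o)/(v + v_s).
f' = 24902 × (1487 + 1)/(1487 + 9) = 24902 × 1488/1496 ≈ 24769 Hz.

24769 Hz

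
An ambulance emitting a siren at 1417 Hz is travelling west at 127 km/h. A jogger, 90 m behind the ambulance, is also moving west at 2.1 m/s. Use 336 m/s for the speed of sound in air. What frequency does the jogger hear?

1290 Hz

127 km/h = 35.28 m/s.
The jogger is behind, so the ambulance is moving away from it while the jogger is moving toward the ambulance.
Both move, so f' = f · (v + v_o)/(v + v_s).
f' = 1417 × (336 + 2.1)/(336 + 35.28) = 1417 × 338.1/371.28 ≈ 1290 Hz.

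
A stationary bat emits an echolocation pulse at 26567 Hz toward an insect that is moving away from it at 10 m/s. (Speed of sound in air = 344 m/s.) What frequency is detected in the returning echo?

25066 Hz

The insect first receives the wave as a moving observer: f₁ = f₀ · (v − u)/v = 26567 × (344 − 10)/344 ≈ 25795 Hz.
The reflection then acts as a moving source: f₂ = f₁ · v/(v + u) ≈ 25066 Hz.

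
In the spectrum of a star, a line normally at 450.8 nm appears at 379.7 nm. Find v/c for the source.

λ'/λ₀ = 0.8423 < 1 (blueshift), so the source is approaching.
λ'/λ₀ = √((1 − β)/(1 + β)) for an approaching source ⇒ β = (1 − r²)/(1 + r²) with r = λ'/λ₀.
β = (1 − 0.7094)/(1 + 0.7094) ≈ 0.170.

0.170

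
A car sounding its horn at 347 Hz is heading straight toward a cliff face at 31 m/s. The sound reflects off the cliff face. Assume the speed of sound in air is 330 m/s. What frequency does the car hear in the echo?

419 Hz

The cliff face receives the sound from a moving source: f₁ = f₀ · v/(v − v_e) = 347 × 330/299 ≈ 383 Hz.
On the return leg the car is a moving observer: f₂ = f₁ · (v + v_e)/v = 383 × 361/330 ≈ 419 Hz.
Equivalently f₂ = f₀ · (v + v_e)/(v − v_e).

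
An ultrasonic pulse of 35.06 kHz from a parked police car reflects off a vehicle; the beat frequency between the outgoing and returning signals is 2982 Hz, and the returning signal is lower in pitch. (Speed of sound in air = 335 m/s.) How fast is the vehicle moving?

Double Doppler shift off a moving reflector: f₂ = f₀ · (v + u)/(v − u) (u > 0 toward emitter).
Returning signal is lower, so f₂ = f₀ − Δf = 35060 − 2982 = 32078 Hz.
Rearranging, u = v · (f₂ − f₀)/(f₂ + f₀) = 335 × -2982/67138 ≈ -14.9 m/s.
So the vehicle is moving at 14.9 m/s away from the emitter.

14.9 m/s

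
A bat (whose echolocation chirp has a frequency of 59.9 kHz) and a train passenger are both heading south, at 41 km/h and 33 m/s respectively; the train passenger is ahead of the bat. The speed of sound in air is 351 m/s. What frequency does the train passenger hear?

41 km/h = 11.39 m/s.
The train passenger is ahead, so the bat is moving toward it while the train passenger is moving away from the bat.
With source approaching and observer receding, f' = f · (v − v_o)/(v − v_s).
f' = 59.9 × (351 − 33)/(351 − 11.39) = 59.9 × 318/339.61 ≈ 56.1 kHz.

56.1 kHz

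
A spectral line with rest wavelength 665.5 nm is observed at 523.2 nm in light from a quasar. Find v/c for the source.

0.236c

λ'/λ₀ = 0.7862 < 1 (blueshift), so the source is approaching.
λ'/λ₀ = √((1 − β)/(1 + β)) for an approaching source ⇒ β = (1 − r²)/(1 + r²) with r = λ'/λ₀.
β = (1 − 0.6181)/(1 + 0.6181) ≈ 0.236.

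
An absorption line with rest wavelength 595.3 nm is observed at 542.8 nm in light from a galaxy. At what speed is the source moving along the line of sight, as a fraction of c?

0.092c

λ'/λ₀ = 0.9118 < 1 (blueshift), so the source is approaching.
λ'/λ₀ = √((1 − β)/(1 + β)) for an approaching source ⇒ β = (1 − r²)/(1 + r²) with r = λ'/λ₀.
β = (1 − 0.8314)/(1 + 0.8314) ≈ 0.092.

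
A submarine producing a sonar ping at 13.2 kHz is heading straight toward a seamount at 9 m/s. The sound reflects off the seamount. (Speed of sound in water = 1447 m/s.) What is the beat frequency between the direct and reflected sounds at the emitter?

The seamount receives the sound from a moving source: f₁ = f₀ · v/(v − v_e) = 13.2 × 1447/1438 ≈ 13.2826 kHz.
On the return leg the submarine is a moving observer: f₂ = f₁ · (v + v_e)/v = 13.2826 × 1456/1447 ≈ 13.3652 kHz.
Beat against the emitted tone (with f₀ = 13200 Hz): |f₂ − f₀| = 2v_e·f₀/(v − v_e) = 2 × 9 × 13200/1438 ≈ 165 Hz.

165 Hz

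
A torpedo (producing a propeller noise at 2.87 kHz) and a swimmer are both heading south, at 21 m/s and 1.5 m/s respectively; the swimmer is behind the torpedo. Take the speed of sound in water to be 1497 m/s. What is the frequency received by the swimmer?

2.83 kHz

The swimmer is behind, so the torpedo is moving away from it while the swimmer is moving toward the torpedo.
With source receding and observer approaching, f' = f · (v + v_o)/(v + v_s).
f' = 2.87 × (1497 + 1.5)/(1497 + 21) = 2.87 × 1498.5/1518 ≈ 2.83 kHz.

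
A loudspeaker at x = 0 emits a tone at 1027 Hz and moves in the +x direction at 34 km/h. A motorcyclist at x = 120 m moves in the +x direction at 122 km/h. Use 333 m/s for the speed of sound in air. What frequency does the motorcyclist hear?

949 Hz

34 km/h = 9.444 m/s; 122 km/h = 33.89 m/s.
The observer lies on the +x side, so the source is heading toward the observer and the observer is heading away from the source.
Both move, so f' = f · (v − v_o)/(v − v_s).
f' = 1027 × (333 − 33.89)/(333 − 9.444) = 1027 × 299.11/323.56 ≈ 949 Hz.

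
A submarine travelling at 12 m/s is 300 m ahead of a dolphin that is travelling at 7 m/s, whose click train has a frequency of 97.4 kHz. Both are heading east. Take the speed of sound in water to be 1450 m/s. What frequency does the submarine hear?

The submarine is ahead, so the dolphin is moving toward it while the submarine is moving away from the dolphin.
Both move, so f' = f · (v − v_o)/(v − v_s).
f' = 97.4 × (1450 − 12)/(1450 − 7) = 97.4 × 1438/1443 ≈ 97.1 kHz.

97.1 kHz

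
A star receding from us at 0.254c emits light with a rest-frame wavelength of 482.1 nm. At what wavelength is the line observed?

625.1 nm

Relativistic Doppler for wavelength: λ' = λ₀ · √((1 + β)/(1 − β)).
λ' = 482.1 × √(1.2540/0.7460) = 482.1 × 1.29652 ≈ 625.1 nm.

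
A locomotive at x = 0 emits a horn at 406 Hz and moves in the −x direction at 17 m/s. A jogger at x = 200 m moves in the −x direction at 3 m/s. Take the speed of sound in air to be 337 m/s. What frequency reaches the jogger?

390 Hz

The observer lies on the +x side, so the source is heading away from the observer and the observer is heading toward the source.
Both move, so f' = f · (v + v_o)/(v + v_s).
f' = 406 × (337 + 3)/(337 + 17) = 406 × 340/354 ≈ 390 Hz.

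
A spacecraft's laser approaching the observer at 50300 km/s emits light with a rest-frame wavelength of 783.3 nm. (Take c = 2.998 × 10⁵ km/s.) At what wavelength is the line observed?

661.3 nm

β = v/c = 50300/299800 = 0.1678.
Relativistic Doppler for wavelength: λ' = λ₀ · √((1 − β)/(1 + β)).
λ' = 783.3 × √(0.8322/1.1678) = 783.3 × 0.84419 ≈ 661.3 nm.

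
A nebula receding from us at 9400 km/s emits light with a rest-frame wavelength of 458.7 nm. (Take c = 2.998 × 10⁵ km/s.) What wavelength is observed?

473.3 nm

β = v/c = 9400/299800 = 0.0314.
Relativistic Doppler for wavelength: λ' = λ₀ · √((1 + β)/(1 − β)).
λ' = 458.7 × √(1.0314/0.9686) = 458.7 × 1.03186 ≈ 473.3 nm.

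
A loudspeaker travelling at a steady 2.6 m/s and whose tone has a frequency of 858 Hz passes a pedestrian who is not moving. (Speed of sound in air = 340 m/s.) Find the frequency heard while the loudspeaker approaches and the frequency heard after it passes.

865 Hz approaching; 851 Hz receding

Approaching: f₁ = f · v/(v − v_s) = 858 × 340/337.4 ≈ 865 Hz.
Receding: f₂ = f · v/(v + v_s) = 858 × 340/342.6 ≈ 851 Hz.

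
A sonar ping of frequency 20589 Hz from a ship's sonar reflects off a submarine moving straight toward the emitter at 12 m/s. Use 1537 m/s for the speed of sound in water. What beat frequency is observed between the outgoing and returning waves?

324 Hz

At the submarine (a moving observer), f₁ = f₀ · (v + u)/v = 20589 × 1549/1537 ≈ 20750 Hz.
The reflection then acts as a moving source: f₂ = f₁ · v/(v − u) ≈ 20913 Hz.
Equivalently f₂ = f₀ · (v + u)/(v − u).
Beat frequency: |f₂ − f₀| = 2u·f₀/(v − u) = 2 × 12 × 20589/1525 ≈ 324 Hz.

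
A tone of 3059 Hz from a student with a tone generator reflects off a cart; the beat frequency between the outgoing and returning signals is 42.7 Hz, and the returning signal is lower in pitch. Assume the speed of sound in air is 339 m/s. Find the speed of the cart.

2.38 m/s

Double Doppler shift off a moving reflector: f₂ = f₀ · (v + u)/(v − u) (u > 0 toward emitter).
Returning signal is lower, so f₂ = f₀ − Δf = 3059 − 42.7 = 3016.3 Hz.
Rearranging, u = v · (f₂ − f₀)/(f₂ + f₀) = 339 × -42.7/6075.3 ≈ -2.38 m/s.
So the cart is moving at 2.38 m/s away from the emitter.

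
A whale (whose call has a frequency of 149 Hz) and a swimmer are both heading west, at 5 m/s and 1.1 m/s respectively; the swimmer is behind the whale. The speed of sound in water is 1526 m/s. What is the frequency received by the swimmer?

The swimmer is behind, so the whale is moving away from it while the swimmer is moving toward the whale.
With source receding and observer approaching, f' = f · (v + v_o)/(v + v_s).
f' = 149 × (1526 + 1.1)/(1526 + 5) = 149 × 1527.1/1531 ≈ 149 Hz.

149 Hz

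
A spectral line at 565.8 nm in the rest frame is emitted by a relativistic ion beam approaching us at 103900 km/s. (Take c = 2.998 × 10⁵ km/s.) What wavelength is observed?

394.1 nm

β = v/c = 103900/299800 = 0.3466.
Relativistic Doppler for wavelength: λ' = λ₀ · √((1 − β)/(1 + β)).
λ' = 565.8 × √(0.6534/1.3466) = 565.8 × 0.69661 ≈ 394.1 nm.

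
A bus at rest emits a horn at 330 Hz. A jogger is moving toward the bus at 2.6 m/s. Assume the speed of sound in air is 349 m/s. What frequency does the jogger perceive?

Only the observer moves, toward the source, so f' = f · (v + v_o)/v.
f' = 330 × (349 + 2.6)/349 = 330 × 351.6/349 ≈ 332 Hz.

332 Hz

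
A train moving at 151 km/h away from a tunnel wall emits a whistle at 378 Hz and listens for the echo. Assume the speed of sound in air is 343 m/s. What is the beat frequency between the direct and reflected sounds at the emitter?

82 Hz

151 km/h = 41.94 m/s.
The tunnel wall receives the sound from a moving source: f₁ = f₀ · v/(v + v_e) = 378 × 343/384.94 ≈ 336.8 Hz.
On the return leg the train is a moving observer: f₂ = f₁ · (v − v_e)/v = 336.8 × 301.06/343 ≈ 295.6 Hz.
Beat against the emitted tone: |f₂ − f₀| = 2v_e·f₀/(v + v_e) = 2 × 41.94 × 378/384.94 ≈ 82 Hz.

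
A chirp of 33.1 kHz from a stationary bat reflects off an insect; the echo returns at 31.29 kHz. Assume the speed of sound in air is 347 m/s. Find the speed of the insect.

9.8 m/s

Double Doppler shift off a moving reflector: f₂ = f₀ · (v + u)/(v − u) (u > 0 toward emitter).
Rearranging, u = v · (f₂ − f₀)/(f₂ + f₀) = 347 × -1.81/64.39 ≈ -9.8 m/s.
So the insect is moving at 9.8 m/s away from the emitter.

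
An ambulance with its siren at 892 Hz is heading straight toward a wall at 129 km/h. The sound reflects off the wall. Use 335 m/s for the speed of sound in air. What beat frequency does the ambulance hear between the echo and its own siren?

129 km/h = 35.83 m/s.
The wall receives the sound from a moving source: f₁ = f₀ · v/(v − v_e) = 892 × 335/299.17 ≈ 999 Hz.
On the return leg the ambulance is a moving observer: f₂ = f₁ · (v + v_e)/v = 999 × 370.83/335 ≈ 1106 Hz.
Equivalently f₂ = f₀ · (v + v_e)/(v − v_e).
Beat against the emitted tone: |f₂ − f₀| = 2v_e·f₀/(v − v_e) = 2 × 35.83 × 892/299.17 ≈ 214 Hz.

214 Hz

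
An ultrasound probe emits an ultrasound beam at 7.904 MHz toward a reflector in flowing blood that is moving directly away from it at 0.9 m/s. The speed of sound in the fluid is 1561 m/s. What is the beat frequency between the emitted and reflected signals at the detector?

9109 Hz

The reflector in flowing blood first receives the wave as a moving observer: f₁ = f₀ · (v − u)/v = 7.904 × (1561 − 0.9)/1561 ≈ 7.89944 MHz.
On reflection it acts as a source moving away from the stationary detector: f₂ = f₁ · v/(v + u) = 7.89944 × 1561/1561.9 ≈ 7.89489 MHz.
Beat frequency (with f₀ = 7904000 Hz): |f₂ − f₀| = 2u·f₀/(v + u) = 2 × 0.9 × 7904000/1561.9 ≈ 9109 Hz.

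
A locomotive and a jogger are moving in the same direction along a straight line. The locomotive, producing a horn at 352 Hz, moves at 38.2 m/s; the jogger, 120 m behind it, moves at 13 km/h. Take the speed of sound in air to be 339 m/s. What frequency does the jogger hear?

320 Hz

13 km/h = 3.611 m/s.
The jogger is behind, so the locomotive is moving away from it while the jogger is moving toward the locomotive.
General Doppler shift: f' = f · (v + v_o)/(v + v_s).
f' = 352 × (339 + 3.611)/(339 + 38.2) = 352 × 342.61/377.2 ≈ 320 Hz.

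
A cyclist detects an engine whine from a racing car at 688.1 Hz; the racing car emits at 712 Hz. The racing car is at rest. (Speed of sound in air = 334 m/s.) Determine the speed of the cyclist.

f' < f, so the cyclist is receding.
f' = f · (v − v_o)/v ⇒ v_o = v · |f'/f − 1|.
v_o = 334 × |688.1/712 − 1| = 334 × 0.03357 ≈ 11.2 m/s.

11.2 m/s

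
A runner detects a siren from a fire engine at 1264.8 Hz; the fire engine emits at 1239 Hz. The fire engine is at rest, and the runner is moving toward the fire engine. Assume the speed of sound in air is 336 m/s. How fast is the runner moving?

7.0 m/s

f' = f · (v + v_o)/v ⇒ v_o = v · |f'/f − 1|.
v_o = 336 × |1264.8/1239 − 1| = 336 × 0.02082 ≈ 7.0 m/s.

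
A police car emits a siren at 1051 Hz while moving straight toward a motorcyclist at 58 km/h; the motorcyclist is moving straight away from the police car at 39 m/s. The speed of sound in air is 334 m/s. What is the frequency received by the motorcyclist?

975 Hz

58 km/h = 16.11 m/s.
General Doppler shift: f' = f · (v − v_o)/(v − v_s).
f' = 1051 × (334 − 39)/(334 − 16.11) = 1051 × 295/317.89 ≈ 975 Hz.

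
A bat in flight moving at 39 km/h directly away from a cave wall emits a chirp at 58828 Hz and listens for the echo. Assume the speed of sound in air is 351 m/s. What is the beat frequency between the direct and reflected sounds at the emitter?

3523 Hz

39 km/h = 10.83 m/s.
The cave wall receives the sound from a moving source: f₁ = f₀ · v/(v + v_e) = 58828 × 351/361.83 ≈ 57067 Hz.
On the return leg the bat in flight is a moving observer: f₂ = f₁ · (v − v_e)/v = 57067 × 340.17/351 ≈ 55305 Hz.
Equivalently f₂ = f₀ · (v − v_e)/(v + v_e).
Beat against the emitted tone: |f₂ − f₀| = 2v_e·f₀/(v + v_e) = 2 × 10.83 × 58828/361.83 ≈ 3523 Hz.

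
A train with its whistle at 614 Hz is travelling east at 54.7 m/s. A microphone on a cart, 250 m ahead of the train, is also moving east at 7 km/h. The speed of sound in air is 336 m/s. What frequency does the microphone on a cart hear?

7 km/h = 1.944 m/s.
The microphone on a cart is ahead, so the train is moving toward it while the microphone on a cart is moving away from the train.
Both move, so f' = f · (v − v_o)/(v − v_s).
f' = 614 × (336 − 1.944)/(336 − 54.7) = 614 × 334.06/281.3 ≈ 729 Hz.

729 Hz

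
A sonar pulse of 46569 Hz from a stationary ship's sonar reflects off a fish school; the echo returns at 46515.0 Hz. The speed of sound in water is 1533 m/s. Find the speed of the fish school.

0.89 m/s

Double Doppler shift off a moving reflector: f₂ = f₀ · (v + u)/(v − u) (u > 0 toward emitter).
Rearranging, u = v · (f₂ − f₀)/(f₂ + f₀) = 1533 × -54.0/93084.0 ≈ -0.89 m/s.
So the fish school is moving at 0.89 m/s away from the emitter.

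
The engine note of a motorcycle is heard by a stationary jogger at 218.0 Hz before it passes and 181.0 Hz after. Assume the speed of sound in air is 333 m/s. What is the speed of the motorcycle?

31 m/s

f₁/f₂ = (v + v_s)/(v − v_s), so v_s = v · (f₁ − f₂)/(f₁ + f₂).
v_s = 333 × (218.0 − 181.0)/(218.0 + 181.0) = 333 × 37.0/399.0 ≈ 31 m/s.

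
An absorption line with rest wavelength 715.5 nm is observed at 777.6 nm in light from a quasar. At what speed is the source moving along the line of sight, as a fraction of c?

0.083c

λ'/λ₀ = 1.0868 > 1 (redshift), so the source is receding.
λ'/λ₀ = √((1 + β)/(1 − β)) for a receding source ⇒ β = (r² − 1)/(r² + 1) with r = λ'/λ₀.
β = (1.1811 − 1)/(1.1811 + 1) ≈ 0.083.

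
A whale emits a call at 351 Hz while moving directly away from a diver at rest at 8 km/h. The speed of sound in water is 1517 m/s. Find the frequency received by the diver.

350 Hz

8 km/h = 2.222 m/s.
With the source moving away from a stationary observer, f' = f · v/(v + v_s).
f' = 351 × 1517/(1517 + 2.222) = 351 × 1517/1519 ≈ 350 Hz.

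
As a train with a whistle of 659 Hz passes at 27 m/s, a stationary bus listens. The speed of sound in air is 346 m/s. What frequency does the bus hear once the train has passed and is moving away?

611 Hz

Receding: f₂ = f · v/(v + v_s) = 659 × 346/373 ≈ 611 Hz.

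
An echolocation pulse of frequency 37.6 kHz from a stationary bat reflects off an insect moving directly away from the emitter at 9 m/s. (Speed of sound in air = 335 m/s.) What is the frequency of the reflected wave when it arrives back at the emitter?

At the insect (a moving observer), f₁ = f₀ · (v − u)/v = 37.6 × 326/335 ≈ 36.6 kHz.
The reflection then acts as a moving source: f₂ = f₁ · v/(v + u) ≈ 35.6 kHz.
Equivalently f₂ = f₀ · (v − u)/(v + u).

35.6 kHz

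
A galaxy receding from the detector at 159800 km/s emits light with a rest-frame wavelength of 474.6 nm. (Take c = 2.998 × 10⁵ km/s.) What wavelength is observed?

859.9 nm

β = v/c = 159800/299800 = 0.5330.
Relativistic Doppler for wavelength: λ' = λ₀ · √((1 + β)/(1 − β)).
λ' = 474.6 × √(1.5330/0.4670) = 474.6 × 1.81187 ≈ 859.9 nm.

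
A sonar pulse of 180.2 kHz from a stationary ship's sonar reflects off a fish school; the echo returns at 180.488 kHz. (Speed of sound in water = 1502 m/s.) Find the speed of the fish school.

1.20 m/s

Double Doppler shift off a moving reflector: f₂ = f₀ · (v + u)/(v − u) (u > 0 toward emitter).
Rearranging, u = v · (f₂ − f₀)/(f₂ + f₀) = 1502 × 0.288/360.688 ≈ 1.20 m/s.
So the fish school is moving at 1.20 m/s toward the emitter.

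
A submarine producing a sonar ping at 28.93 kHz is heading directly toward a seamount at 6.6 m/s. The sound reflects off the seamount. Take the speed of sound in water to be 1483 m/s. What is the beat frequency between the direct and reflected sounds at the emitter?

259 Hz

The seamount receives the sound from a moving source: f₁ = f₀ · v/(v − v_e) = 28.93 × 1483/1476.4 ≈ 29.059 kHz.
On the return leg the submarine is a moving observer: f₂ = f₁ · (v + v_e)/v = 29.059 × 1489.6/1483 ≈ 29.189 kHz.
Beat against the emitted tone (with f₀ = 28930 Hz): |f₂ − f₀| = 2v_e·f₀/(v − v_e) = 2 × 6.6 × 28930/1476.4 ≈ 259 Hz.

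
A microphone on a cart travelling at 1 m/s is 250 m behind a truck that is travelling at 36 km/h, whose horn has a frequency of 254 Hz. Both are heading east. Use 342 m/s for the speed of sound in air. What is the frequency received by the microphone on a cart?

36 km/h = 10 m/s.
The microphone on a cart is behind, so the truck is moving away from it while the microphone on a cart is moving toward the truck.
General Doppler shift: f' = f · (v + v_o)/(v + v_s).
f' = 254 × (342 + 1)/(342 + 10) = 254 × 343/352 ≈ 248 Hz.

248 Hz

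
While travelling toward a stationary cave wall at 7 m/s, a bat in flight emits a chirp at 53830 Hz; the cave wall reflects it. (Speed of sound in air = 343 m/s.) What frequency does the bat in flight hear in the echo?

56073 Hz

The cave wall receives the sound from a moving source: f₁ = f₀ · v/(v − v_e) = 53830 × 343/336 ≈ 54951 Hz.
On the return leg the bat in flight is a moving observer: f₂ = f₁ · (v + v_e)/v = 54951 × 350/343 ≈ 56073 Hz.
Equivalently f₂ = f₀ · (v + v_e)/(v − v_e).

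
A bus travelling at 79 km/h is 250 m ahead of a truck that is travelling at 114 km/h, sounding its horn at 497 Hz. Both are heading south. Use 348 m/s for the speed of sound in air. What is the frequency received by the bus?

512 Hz

114 km/h = 31.67 m/s; 79 km/h = 21.94 m/s.
The bus is ahead, so the truck is moving toward it while the bus is moving away from the truck.
General Doppler shift: f' = f · (v − v_o)/(v − v_s).
f' = 497 × (348 − 21.94)/(348 − 31.67) = 497 × 326.06/316.33 ≈ 512 Hz.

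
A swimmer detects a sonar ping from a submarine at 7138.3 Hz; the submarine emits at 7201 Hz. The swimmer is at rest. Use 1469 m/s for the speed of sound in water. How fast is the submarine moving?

f' < f, so the submarine is receding.
f' = f · v/(v + v_s) ⇒ v_s = v · |1 − f/f'|.
v_s = 1469 × |1 − 7201/7138.3| = 1469 × 0.008784 ≈ 12.9 m/s.

12.9 m/s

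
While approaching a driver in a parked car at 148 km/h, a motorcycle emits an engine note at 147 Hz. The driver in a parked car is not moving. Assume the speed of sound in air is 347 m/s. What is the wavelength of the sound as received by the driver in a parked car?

148 km/h = 41.11 m/s.
Moving source, stationary observer: f' = f · v/(v − v_s) since the source is approaching.
f' = 147 × 347/(347 − 41.11) ≈ 167 Hz.
λ' = v/f' = 347/166.757 ≈ 2.08 m.

2.08 m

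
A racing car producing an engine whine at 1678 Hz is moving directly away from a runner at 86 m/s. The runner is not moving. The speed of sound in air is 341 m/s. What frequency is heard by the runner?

Moving source, stationary observer: f' = f · v/(v + v_s) since the source is receding.
f' = 1678 × 341/(341 + 86) = 1678 × 341/427 ≈ 1340 Hz.

1340 Hz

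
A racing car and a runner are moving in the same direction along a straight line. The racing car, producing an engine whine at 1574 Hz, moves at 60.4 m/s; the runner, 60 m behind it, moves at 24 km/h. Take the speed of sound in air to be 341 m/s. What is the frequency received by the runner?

1363 Hz

24 km/h = 6.667 m/s.
The runner is behind, so the racing car is moving away from it while the runner is moving toward the racing car.
Both move, so f' = f · (v + v_o)/(v + v_s).
f' = 1574 × (341 + 6.667)/(341 + 60.4) = 1574 × 347.67/401.4 ≈ 1363 Hz.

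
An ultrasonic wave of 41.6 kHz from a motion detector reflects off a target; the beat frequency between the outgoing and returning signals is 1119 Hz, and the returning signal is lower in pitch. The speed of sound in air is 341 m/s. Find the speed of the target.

Double Doppler shift off a moving reflector: f₂ = f₀ · (v + u)/(v − u) (u > 0 toward emitter).
Returning signal is lower, so f₂ = f₀ − Δf = 41600 − 1119 = 40481 Hz.
Rearranging, u = v · (f₂ − f₀)/(f₂ + f₀) = 341 × -1119/82081 ≈ -4.6 m/s.
So the target is moving at 4.6 m/s away from the emitter.

4.6 m/s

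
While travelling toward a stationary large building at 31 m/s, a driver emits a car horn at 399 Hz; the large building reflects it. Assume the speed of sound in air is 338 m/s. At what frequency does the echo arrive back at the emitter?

The large building receives the sound from a moving source: f₁ = f₀ · v/(v − v_e) = 399 × 338/307 ≈ 439 Hz.
On the return leg the driver is a moving observer: f₂ = f₁ · (v + v_e)/v = 439 × 369/338 ≈ 480 Hz.
Equivalently f₂ = f₀ · (v + v_e)/(v − v_e).

480 Hz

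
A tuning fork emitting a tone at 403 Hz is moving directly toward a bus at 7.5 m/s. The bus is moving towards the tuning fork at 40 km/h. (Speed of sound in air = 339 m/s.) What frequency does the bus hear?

426 Hz

40 km/h = 11.11 m/s.
Both move, so f' = f · (v + v_o)/(v − v_s).
f' = 403 × (339 + 11.11)/(339 − 7.5) = 403 × 350.11/331.5 ≈ 426 Hz.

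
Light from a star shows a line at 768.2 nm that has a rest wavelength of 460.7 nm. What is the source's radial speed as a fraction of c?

0.471

λ'/λ₀ = 1.6675 > 1 (redshift), so the source is receding.
λ'/λ₀ = √((1 + β)/(1 − β)) for a receding source ⇒ β = (r² − 1)/(r² + 1) with r = λ'/λ₀.
β = (2.7804 − 1)/(2.7804 + 1) ≈ 0.471.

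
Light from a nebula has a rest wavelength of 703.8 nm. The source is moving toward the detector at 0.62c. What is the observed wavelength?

340.9 nm

Relativistic Doppler for wavelength: λ' = λ₀ · √((1 − β)/(1 + β)).
λ' = 703.8 × √(0.3800/1.6200) = 703.8 × 0.48432 ≈ 340.9 nm.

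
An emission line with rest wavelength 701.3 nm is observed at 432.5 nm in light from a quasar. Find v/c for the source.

λ'/λ₀ = 0.6167 < 1 (blueshift), so the source is approaching.
λ'/λ₀ = √((1 − β)/(1 + β)) for an approaching source ⇒ β = (1 − r²)/(1 + r²) with r = λ'/λ₀.
β = (1 − 0.3803)/(1 + 0.3803) ≈ 0.449.

0.449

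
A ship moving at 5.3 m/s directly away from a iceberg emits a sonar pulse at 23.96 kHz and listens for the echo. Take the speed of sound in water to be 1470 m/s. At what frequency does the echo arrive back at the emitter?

23.8 kHz

The iceberg receives the sound from a moving source: f₁ = f₀ · v/(v + v_e) = 23.96 × 1470/1475.3 ≈ 23.9 kHz.
On the return leg the ship is a moving observer: f₂ = f₁ · (v − v_e)/v = 23.9 × 1464.7/1470 ≈ 23.8 kHz.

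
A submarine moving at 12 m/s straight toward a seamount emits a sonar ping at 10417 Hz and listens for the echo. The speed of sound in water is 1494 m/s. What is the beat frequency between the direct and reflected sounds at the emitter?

169 Hz

The seamount receives the sound from a moving source: f₁ = f₀ · v/(v − v_e) = 10417 × 1494/1482 ≈ 10501.3 Hz.
On the return leg the submarine is a moving observer: f₂ = f₁ · (v + v_e)/v = 10501.3 × 1506/1494 ≈ 10585.7 Hz.
Beat against the emitted tone: |f₂ − f₀| = 2v_e·f₀/(v − v_e) = 2 × 12 × 10417/1482 ≈ 169 Hz.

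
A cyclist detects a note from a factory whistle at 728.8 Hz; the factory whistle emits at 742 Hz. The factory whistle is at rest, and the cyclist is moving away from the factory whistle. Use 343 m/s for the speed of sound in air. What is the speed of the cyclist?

f' = f · (v − v_o)/v ⇒ v_o = v · |f'/f − 1|.
v_o = 343 × |728.8/742 − 1| = 343 × 0.01779 ≈ 6.1 m/s.

6.1 m/s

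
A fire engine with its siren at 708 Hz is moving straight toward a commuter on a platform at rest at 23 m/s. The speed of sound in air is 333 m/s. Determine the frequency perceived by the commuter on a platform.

761 Hz

Only the source moves, toward the listener, so f' = f · v/(v − v_s).
f' = 708 × 333/(333 − 23) = 708 × 333/310 ≈ 761 Hz.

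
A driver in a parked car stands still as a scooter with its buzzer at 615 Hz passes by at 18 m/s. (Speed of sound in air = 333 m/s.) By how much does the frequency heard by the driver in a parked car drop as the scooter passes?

Approaching: f₁ = f · v/(v − v_s) = 615 × 333/315 ≈ 650.1 Hz.
Receding: f₂ = f · v/(v + v_s) = 615 × 333/351 ≈ 583.5 Hz.
Drop: f₁ − f₂ = 2f·v·v_s/(v² − v_s²) = 2 × 615 × 333 × 18/(333² − 18²) ≈ 66.7 Hz.

66.7 Hz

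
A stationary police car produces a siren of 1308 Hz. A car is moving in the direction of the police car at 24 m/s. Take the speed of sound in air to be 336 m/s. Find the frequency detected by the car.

Only the observer moves, toward the source, so f' = f · (v + v_o)/v.
f' = 1308 × (336 + 24)/336 = 1308 × 360/336 ≈ 1401 Hz.

1401 Hz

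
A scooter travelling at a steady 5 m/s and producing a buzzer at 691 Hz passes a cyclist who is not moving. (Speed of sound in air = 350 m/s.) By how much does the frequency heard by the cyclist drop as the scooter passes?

19.7 Hz

Approaching: f₁ = f · v/(v − v_s) = 691 × 350/345 ≈ 701.0 Hz.
Receding: f₂ = f · v/(v + v_s) = 691 × 350/355 ≈ 681.3 Hz.
Drop: f₁ − f₂ = 2f·v·v_s/(v² − v_s²) = 2 × 691 × 350 × 5/(350² − 5²) ≈ 19.7 Hz.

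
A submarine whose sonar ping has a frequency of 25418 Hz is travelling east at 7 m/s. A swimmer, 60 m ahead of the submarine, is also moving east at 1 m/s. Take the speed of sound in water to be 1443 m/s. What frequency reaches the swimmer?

25524 Hz

The swimmer is ahead, so the submarine is moving toward it while the swimmer is moving away from the submarine.
With source approaching and observer receding, f' = f · (v − v_o)/(v − v_s).
f' = 25418 × (1443 − 1)/(1443 − 7) = 25418 × 1442/1436 ≈ 25524 Hz.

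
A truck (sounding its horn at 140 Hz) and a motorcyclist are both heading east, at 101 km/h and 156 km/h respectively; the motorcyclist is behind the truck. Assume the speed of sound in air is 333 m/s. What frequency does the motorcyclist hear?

146 Hz

101 km/h = 28.06 m/s; 156 km/h = 43.33 m/s.
The motorcyclist is behind, so the truck is moving away from it while the motorcyclist is moving toward the truck.
General Doppler shift: f' = f · (v + v_o)/(v + v_s).
f' = 140 × (333 + 43.33)/(333 + 28.06) = 140 × 376.33/361.06 ≈ 146 Hz.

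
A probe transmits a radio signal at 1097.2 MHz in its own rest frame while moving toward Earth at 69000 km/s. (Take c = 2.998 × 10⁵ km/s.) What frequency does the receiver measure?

β = v/c = 69000/299800 = 0.2302.
Relativistic Doppler for frequency: f' = f₀ · √((1 + β)/(1 − β)).
f' = 1097.2 × √(1.2302/0.7698) = 1097.2 × 1.26409 ≈ 1387.0 MHz.

1387.0 MHz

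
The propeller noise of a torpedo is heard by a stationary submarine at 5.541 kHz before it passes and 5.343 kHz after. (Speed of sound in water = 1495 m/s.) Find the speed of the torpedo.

27 m/s

f₁/f₂ = (v + v_s)/(v − v_s), so v_s = v · (f₁ − f₂)/(f₁ + f₂).
v_s = 1495 × (5.541 − 5.343)/(5.541 + 5.343) = 1495 × 0.198/10.884 ≈ 27 m/s.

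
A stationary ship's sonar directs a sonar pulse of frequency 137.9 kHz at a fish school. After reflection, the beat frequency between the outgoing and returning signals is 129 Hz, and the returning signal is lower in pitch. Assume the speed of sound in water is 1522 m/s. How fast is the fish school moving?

Double Doppler shift off a moving reflector: f₂ = f₀ · (v + u)/(v − u) (u > 0 toward emitter).
Returning signal is lower, so f₂ = f₀ − Δf = 137900 − 129 = 137771 Hz.
Rearranging, u = v · (f₂ − f₀)/(f₂ + f₀) = 1522 × -129/275671 ≈ -0.71 m/s.
So the fish school is moving at 0.71 m/s away from the emitter.

0.71 m/s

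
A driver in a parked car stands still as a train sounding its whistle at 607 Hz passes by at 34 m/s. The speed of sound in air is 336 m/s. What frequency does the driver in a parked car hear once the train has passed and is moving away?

551 Hz

Receding: f₂ = f · v/(v + v_s) = 607 × 336/370 ≈ 551 Hz.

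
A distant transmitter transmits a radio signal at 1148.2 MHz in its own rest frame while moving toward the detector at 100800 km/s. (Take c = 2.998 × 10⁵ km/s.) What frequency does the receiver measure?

1629.1 MHz

β = v/c = 100800/299800 = 0.3362.
Relativistic Doppler for frequency: f' = f₀ · √((1 + β)/(1 − β)).
f' = 1148.2 × √(1.3362/0.6638) = 1148.2 × 1.41883 ≈ 1629.1 MHz.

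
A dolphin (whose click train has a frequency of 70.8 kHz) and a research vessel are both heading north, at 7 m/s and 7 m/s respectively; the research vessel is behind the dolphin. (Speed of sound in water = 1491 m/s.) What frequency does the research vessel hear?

The research vessel is behind, so the dolphin is moving away from it while the research vessel is moving toward the dolphin.
With source receding and observer approaching, f' = f · (v + v_o)/(v + v_s).
f' = 70.8 × (1491 + 7)/(1491 + 7) = 70.8 × 1498/1498 ≈ 70.8 kHz.

70.8 kHz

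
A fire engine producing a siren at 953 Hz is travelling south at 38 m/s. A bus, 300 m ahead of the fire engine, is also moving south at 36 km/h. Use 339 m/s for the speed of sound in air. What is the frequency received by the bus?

36 km/h = 10 m/s.
The bus is ahead, so the fire engine is moving toward it while the bus is moving away from the fire engine.
Both move, so f' = f · (v − v_o)/(v − v_s).
f' = 953 × (339 − 10)/(339 − 38) = 953 × 329/301 ≈ 1042 Hz.

1042 Hz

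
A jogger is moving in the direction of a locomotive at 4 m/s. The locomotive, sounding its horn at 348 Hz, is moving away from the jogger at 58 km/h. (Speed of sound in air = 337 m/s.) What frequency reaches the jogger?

58 km/h = 16.11 m/s.
With source receding and observer approaching, f' = f · (v + v_o)/(v + v_s).
f' = 348 × (337 + 4)/(337 + 16.11) = 348 × 341/353.11 ≈ 336 Hz.

336 Hz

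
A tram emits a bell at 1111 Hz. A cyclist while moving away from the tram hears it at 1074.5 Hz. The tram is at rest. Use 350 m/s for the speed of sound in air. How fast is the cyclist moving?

f' = f · (v − v_o)/v ⇒ v_o = v · |f'/f − 1|.
v_o = 350 × |1074.5/1111 − 1| = 350 × 0.03285 ≈ 11.5 m/s.

11.5 m/s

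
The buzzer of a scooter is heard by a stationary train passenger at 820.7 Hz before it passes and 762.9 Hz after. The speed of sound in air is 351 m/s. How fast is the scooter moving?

12.8 m/s

f₁/f₂ = (v + v_s)/(v − v_s), so v_s = v · (f₁ − f₂)/(f₁ + f₂).
v_s = 351 × (820.7 − 762.9)/(820.7 + 762.9) = 351 × 57.8/1583.6 ≈ 12.8 m/s.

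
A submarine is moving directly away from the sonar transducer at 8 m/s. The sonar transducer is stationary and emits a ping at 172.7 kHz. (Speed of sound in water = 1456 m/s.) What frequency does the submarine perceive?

Moving observer, stationary source: f' = f · (v − v_o)/v.
f' = 172.7 × (1456 − 8)/1456 = 172.7 × 1448/1456 ≈ 171.8 kHz.

171.8 kHz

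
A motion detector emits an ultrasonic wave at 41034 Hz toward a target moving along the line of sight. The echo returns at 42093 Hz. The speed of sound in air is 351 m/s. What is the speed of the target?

4.5 m/s

Double Doppler shift off a moving reflector: f₂ = f₀ · (v + u)/(v − u) (u > 0 toward emitter).
Rearranging, u = v · (f₂ − f₀)/(f₂ + f₀) = 351 × 1059/83127 ≈ 4.5 m/s.
So the target is moving at 4.5 m/s toward the emitter.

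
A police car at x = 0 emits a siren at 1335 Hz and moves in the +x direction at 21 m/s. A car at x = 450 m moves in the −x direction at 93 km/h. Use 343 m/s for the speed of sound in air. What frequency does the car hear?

1529 Hz

93 km/h = 25.83 m/s.
The observer lies on the +x side, so the source is heading toward the observer and the observer is heading toward the source.
General Doppler shift: f' = f · (v + v_o)/(v − v_s).
f' = 1335 × (343 + 25.83)/(343 − 21) = 1335 × 368.83/322 ≈ 1529 Hz.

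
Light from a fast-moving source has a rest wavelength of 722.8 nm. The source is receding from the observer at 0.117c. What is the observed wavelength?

813.0 nm

Relativistic Doppler for wavelength: λ' = λ₀ · √((1 + β)/(1 − β)).
λ' = 722.8 × √(1.1170/0.8830) = 722.8 × 1.12472 ≈ 813.0 nm.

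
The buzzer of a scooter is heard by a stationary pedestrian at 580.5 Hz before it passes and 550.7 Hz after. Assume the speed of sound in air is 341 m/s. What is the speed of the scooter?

9.0 m/s

f₁/f₂ = (v + v_s)/(v − v_s), so v_s = v · (f₁ − f₂)/(f₁ + f₂).
v_s = 341 × (580.5 − 550.7)/(580.5 + 550.7) = 341 × 29.8/1131.2 ≈ 9.0 m/s.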